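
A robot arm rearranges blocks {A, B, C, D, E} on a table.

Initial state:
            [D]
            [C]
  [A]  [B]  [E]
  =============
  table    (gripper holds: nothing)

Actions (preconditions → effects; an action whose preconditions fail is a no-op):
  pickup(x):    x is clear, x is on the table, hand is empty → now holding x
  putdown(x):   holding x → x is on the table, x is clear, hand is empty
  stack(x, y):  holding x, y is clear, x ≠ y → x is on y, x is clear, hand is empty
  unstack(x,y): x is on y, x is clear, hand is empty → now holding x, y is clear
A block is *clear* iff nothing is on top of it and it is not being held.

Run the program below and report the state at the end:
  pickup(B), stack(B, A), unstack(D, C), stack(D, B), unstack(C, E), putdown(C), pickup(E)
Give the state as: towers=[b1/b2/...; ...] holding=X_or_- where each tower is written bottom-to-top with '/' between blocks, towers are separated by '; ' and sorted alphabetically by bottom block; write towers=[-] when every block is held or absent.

step 1 (pickup(B)): towers=[A; E/C/D] holding=B
step 2 (stack(B, A)): towers=[A/B; E/C/D] holding=-
step 3 (unstack(D, C)): towers=[A/B; E/C] holding=D
step 4 (stack(D, B)): towers=[A/B/D; E/C] holding=-
step 5 (unstack(C, E)): towers=[A/B/D; E] holding=C
step 6 (putdown(C)): towers=[A/B/D; C; E] holding=-
step 7 (pickup(E)): towers=[A/B/D; C] holding=E

towers=[A/B/D; C] holding=E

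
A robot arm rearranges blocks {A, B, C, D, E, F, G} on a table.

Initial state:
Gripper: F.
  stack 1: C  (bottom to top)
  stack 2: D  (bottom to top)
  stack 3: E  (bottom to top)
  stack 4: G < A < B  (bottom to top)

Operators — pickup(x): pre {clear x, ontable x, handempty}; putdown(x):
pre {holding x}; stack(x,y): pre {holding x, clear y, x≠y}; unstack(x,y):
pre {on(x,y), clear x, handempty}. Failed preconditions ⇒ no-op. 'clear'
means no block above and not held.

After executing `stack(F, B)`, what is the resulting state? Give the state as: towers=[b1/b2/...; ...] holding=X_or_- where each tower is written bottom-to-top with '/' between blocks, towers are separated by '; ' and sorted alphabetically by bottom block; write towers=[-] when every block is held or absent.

before: towers=[C; D; E; G/A/B] holding=F
pre[stack(F, B)]: holding(F) yes, clear(B) yes, F≠B yes
all met → apply stack(F, B)
after:  towers=[C; D; E; G/A/B/F] holding=-

towers=[C; D; E; G/A/B/F] holding=-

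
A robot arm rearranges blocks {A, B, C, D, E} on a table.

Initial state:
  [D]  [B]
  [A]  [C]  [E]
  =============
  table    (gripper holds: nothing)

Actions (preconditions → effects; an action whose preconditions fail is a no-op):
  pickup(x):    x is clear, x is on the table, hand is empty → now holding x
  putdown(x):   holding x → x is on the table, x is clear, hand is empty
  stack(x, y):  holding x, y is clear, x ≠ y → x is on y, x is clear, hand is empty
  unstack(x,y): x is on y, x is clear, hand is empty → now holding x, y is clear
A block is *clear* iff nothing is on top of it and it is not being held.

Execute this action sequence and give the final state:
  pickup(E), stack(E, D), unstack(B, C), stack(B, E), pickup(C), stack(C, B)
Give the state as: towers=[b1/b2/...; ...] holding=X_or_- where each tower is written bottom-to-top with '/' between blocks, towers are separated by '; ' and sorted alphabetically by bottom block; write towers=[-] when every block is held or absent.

step 1 (pickup(E)): towers=[A/D; C/B] holding=E
step 2 (stack(E, D)): towers=[A/D/E; C/B] holding=-
step 3 (unstack(B, C)): towers=[A/D/E; C] holding=B
step 4 (stack(B, E)): towers=[A/D/E/B; C] holding=-
step 5 (pickup(C)): towers=[A/D/E/B] holding=C
step 6 (stack(C, B)): towers=[A/D/E/B/C] holding=-

towers=[A/D/E/B/C] holding=-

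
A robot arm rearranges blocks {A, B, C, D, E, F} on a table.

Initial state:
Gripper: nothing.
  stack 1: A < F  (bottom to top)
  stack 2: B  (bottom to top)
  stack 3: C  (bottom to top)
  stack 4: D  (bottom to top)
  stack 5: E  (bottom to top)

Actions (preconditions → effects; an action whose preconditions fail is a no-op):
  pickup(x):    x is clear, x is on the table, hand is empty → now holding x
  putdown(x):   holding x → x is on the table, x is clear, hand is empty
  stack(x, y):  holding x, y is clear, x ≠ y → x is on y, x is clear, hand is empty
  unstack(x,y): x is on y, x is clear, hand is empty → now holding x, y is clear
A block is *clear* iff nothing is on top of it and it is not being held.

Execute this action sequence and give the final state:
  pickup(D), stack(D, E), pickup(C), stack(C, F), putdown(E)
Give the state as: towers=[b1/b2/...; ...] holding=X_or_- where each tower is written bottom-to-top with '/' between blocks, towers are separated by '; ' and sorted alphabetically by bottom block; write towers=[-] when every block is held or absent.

towers=[A/F/C; B; E/D] holding=-

step 1 (pickup(D)): towers=[A/F; B; C; E] holding=D
step 2 (stack(D, E)): towers=[A/F; B; C; E/D] holding=-
step 3 (pickup(C)): towers=[A/F; B; E/D] holding=C
step 4 (stack(C, F)): towers=[A/F/C; B; E/D] holding=-
step 5 (putdown(E)) [no-op]: towers=[A/F/C; B; E/D] holding=-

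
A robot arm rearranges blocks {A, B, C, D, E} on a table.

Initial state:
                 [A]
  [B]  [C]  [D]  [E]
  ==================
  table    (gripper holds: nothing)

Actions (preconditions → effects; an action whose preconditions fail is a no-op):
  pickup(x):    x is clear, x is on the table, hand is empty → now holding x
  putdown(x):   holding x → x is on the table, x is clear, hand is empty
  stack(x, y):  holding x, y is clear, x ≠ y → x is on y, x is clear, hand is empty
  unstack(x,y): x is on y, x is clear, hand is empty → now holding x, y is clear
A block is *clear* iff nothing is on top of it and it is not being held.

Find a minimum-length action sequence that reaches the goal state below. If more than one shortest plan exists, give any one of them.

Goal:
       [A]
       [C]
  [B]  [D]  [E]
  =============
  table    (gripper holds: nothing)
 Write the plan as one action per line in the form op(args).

step 1 (pickup(C)): towers=[B; D; E/A] holding=C
step 2 (stack(C, D)): towers=[B; D/C; E/A] holding=-
step 3 (unstack(A, E)): towers=[B; D/C; E] holding=A
step 4 (stack(A, C)): towers=[B; D/C/A; E] holding=-
goal check: towers=[B; D/C/A; E] holding=- — reached (length 4, optimal by BFS)

pickup(C)
stack(C, D)
unstack(A, E)
stack(A, C)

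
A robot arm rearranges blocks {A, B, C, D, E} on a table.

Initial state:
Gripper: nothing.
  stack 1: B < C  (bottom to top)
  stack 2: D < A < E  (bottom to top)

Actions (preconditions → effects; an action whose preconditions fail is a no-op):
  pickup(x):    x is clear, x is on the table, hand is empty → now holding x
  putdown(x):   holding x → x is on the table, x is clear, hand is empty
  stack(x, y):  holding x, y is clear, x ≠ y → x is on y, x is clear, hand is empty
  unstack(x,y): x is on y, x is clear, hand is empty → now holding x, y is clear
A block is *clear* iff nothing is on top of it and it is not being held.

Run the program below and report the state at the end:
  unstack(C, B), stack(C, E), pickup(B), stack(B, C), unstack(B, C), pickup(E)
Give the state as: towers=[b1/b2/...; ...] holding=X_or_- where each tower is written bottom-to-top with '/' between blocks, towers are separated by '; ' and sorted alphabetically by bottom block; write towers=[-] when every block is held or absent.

towers=[D/A/E/C] holding=B

step 1 (unstack(C, B)): towers=[B; D/A/E] holding=C
step 2 (stack(C, E)): towers=[B; D/A/E/C] holding=-
step 3 (pickup(B)): towers=[D/A/E/C] holding=B
step 4 (stack(B, C)): towers=[D/A/E/C/B] holding=-
step 5 (unstack(B, C)): towers=[D/A/E/C] holding=B
step 6 (pickup(E)) [no-op]: towers=[D/A/E/C] holding=B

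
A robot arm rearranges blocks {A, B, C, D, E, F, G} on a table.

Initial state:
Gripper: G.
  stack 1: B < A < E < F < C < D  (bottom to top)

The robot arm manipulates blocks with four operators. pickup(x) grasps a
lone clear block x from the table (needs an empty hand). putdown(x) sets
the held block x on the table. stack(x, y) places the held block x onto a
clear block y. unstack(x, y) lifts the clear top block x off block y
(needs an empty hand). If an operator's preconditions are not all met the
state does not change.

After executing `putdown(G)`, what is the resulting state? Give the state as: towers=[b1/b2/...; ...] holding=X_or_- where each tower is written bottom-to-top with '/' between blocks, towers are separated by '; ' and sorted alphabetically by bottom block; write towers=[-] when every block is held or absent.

towers=[B/A/E/F/C/D; G] holding=-

before: towers=[B/A/E/F/C/D] holding=G
pre[putdown(G)]: holding(G) yes
all met → apply putdown(G)
after:  towers=[B/A/E/F/C/D; G] holding=-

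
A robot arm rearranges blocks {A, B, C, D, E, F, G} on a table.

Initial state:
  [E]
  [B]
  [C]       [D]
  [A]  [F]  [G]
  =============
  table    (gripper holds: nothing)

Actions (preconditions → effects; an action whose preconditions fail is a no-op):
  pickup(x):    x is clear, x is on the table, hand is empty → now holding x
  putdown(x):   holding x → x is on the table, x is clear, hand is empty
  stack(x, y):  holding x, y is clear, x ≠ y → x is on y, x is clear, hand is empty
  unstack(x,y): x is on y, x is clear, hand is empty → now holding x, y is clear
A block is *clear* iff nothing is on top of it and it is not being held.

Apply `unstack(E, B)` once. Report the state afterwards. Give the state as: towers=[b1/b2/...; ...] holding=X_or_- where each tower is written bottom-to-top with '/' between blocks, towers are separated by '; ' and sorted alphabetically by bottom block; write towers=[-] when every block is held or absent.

before: towers=[A/C/B/E; F; G/D] holding=-
pre[unstack(E, B)]: on(E,B) ✓, clear(E) ✓, handempty ✓
all met → apply unstack(E, B)
after:  towers=[A/C/B; F; G/D] holding=E

towers=[A/C/B; F; G/D] holding=E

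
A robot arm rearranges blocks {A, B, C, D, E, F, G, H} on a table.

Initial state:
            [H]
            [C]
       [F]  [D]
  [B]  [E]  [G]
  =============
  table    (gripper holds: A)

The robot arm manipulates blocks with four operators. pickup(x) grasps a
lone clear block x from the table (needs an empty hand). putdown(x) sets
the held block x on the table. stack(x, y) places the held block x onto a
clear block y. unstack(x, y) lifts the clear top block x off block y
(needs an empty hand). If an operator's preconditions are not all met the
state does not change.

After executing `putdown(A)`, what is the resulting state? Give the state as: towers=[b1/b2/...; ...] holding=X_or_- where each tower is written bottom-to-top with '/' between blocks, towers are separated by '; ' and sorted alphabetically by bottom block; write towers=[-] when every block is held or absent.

towers=[A; B; E/F; G/D/C/H] holding=-

before: towers=[B; E/F; G/D/C/H] holding=A
pre[putdown(A)]: holding(A) ✓
all met → apply putdown(A)
after:  towers=[A; B; E/F; G/D/C/H] holding=-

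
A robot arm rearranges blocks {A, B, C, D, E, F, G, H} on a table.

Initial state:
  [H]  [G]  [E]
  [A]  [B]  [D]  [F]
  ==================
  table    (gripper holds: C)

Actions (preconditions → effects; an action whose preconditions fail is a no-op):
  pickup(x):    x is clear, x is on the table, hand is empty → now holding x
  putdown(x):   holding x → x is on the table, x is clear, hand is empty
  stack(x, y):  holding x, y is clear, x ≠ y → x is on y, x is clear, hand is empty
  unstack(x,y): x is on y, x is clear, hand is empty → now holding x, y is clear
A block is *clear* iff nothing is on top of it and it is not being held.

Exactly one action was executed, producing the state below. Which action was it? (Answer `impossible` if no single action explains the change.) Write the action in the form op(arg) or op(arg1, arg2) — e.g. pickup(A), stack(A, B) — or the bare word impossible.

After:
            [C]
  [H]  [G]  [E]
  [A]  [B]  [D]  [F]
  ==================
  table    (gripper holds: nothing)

target: towers=[A/H; B/G; D/E/C; F] holding=-
        putdown(C) → towers=[A/H; B/G; C; D/E; F] holding=-
       stack(C, G) → towers=[A/H; B/G/C; D/E; F] holding=-
       stack(C, E) → towers=[A/H; B/G; D/E/C; F] holding=-  ← match
       stack(C, H) → towers=[A/H/C; B/G; D/E; F] holding=-
       stack(C, F) → towers=[A/H; B/G; D/E; F/C] holding=-

stack(C, E)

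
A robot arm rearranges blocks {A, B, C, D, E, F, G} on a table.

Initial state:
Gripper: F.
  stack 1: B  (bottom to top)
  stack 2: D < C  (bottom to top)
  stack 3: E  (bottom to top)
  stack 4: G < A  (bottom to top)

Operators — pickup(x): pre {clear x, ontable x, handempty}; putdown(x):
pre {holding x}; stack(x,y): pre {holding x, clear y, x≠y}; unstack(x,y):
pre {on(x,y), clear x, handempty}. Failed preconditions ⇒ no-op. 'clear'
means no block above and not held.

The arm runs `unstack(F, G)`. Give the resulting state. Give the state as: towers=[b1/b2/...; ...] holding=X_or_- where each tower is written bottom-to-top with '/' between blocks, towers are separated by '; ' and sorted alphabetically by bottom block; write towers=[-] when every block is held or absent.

before: towers=[B; D/C; E; G/A] holding=F
pre[unstack(F, G)]: on(F,G) ✗, clear(F) ✗, handempty ✗
on(F,G), clear(F), handempty unmet → unstack(F, G) is a no-op
after:  towers=[B; D/C; E; G/A] holding=F

towers=[B; D/C; E; G/A] holding=F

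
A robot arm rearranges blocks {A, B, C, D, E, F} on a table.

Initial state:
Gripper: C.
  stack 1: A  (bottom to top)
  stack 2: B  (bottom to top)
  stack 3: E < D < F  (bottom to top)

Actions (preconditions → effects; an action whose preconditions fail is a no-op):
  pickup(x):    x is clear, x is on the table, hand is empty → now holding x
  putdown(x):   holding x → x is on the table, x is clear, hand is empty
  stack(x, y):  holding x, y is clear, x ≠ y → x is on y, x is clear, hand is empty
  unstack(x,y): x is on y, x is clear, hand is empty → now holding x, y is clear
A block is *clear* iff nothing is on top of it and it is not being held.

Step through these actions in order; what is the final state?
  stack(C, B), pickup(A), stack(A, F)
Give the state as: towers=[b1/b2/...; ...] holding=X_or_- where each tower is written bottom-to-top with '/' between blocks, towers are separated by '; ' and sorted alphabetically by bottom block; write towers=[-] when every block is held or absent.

towers=[B/C; E/D/F/A] holding=-

step 1 (stack(C, B)): towers=[A; B/C; E/D/F] holding=-
step 2 (pickup(A)): towers=[B/C; E/D/F] holding=A
step 3 (stack(A, F)): towers=[B/C; E/D/F/A] holding=-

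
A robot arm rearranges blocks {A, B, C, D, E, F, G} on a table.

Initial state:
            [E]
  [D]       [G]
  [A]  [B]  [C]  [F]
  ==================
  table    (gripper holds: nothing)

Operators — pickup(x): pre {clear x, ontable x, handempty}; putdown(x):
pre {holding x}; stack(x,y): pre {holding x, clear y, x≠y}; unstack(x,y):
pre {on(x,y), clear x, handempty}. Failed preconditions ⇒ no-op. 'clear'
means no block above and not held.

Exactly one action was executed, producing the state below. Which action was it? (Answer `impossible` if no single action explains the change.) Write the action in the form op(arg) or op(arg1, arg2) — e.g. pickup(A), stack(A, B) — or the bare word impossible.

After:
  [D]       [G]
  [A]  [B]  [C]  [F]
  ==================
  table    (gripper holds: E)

target: towers=[A/D; B; C/G; F] holding=E
         pickup(B) → towers=[A/D; C/G/E; F] holding=B
         pickup(F) → towers=[A/D; B; C/G/E] holding=F
     unstack(D, A) → towers=[A; B; C/G/E; F] holding=D
     unstack(E, G) → towers=[A/D; B; C/G; F] holding=E  ← match

unstack(E, G)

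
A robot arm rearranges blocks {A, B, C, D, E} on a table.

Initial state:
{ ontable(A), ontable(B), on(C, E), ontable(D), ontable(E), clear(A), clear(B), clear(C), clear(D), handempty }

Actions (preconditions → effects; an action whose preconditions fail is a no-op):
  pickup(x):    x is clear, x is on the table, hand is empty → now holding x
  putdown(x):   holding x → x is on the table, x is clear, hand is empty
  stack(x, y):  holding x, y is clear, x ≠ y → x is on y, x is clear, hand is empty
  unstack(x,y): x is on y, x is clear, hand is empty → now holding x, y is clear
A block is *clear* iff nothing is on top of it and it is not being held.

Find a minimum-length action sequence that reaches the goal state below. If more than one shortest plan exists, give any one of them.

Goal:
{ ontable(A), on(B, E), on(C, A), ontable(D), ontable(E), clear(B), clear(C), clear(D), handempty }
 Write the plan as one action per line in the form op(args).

unstack(C, E)
stack(C, A)
pickup(B)
stack(B, E)

step 1 (unstack(C, E)): towers=[A; B; D; E] holding=C
step 2 (stack(C, A)): towers=[A/C; B; D; E] holding=-
step 3 (pickup(B)): towers=[A/C; D; E] holding=B
step 4 (stack(B, E)): towers=[A/C; D; E/B] holding=-
goal check: towers=[A/C; D; E/B] holding=- — reached (length 4, optimal by BFS)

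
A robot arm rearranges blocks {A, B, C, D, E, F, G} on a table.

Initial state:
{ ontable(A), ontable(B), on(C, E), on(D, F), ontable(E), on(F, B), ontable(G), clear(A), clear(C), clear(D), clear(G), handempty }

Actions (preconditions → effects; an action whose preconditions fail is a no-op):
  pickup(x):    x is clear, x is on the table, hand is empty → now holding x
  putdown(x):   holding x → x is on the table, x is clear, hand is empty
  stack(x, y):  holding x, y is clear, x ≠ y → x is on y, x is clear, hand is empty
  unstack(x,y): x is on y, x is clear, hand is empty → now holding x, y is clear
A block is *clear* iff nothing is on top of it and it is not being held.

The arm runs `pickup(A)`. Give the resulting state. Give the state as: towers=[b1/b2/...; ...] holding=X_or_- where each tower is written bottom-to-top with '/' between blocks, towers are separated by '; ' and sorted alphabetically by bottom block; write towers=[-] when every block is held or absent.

towers=[B/F/D; E/C; G] holding=A

before: towers=[A; B/F/D; E/C; G] holding=-
pre[pickup(A)]: clear(A) yes, ontable(A) yes, handempty yes
all met → apply pickup(A)
after:  towers=[B/F/D; E/C; G] holding=A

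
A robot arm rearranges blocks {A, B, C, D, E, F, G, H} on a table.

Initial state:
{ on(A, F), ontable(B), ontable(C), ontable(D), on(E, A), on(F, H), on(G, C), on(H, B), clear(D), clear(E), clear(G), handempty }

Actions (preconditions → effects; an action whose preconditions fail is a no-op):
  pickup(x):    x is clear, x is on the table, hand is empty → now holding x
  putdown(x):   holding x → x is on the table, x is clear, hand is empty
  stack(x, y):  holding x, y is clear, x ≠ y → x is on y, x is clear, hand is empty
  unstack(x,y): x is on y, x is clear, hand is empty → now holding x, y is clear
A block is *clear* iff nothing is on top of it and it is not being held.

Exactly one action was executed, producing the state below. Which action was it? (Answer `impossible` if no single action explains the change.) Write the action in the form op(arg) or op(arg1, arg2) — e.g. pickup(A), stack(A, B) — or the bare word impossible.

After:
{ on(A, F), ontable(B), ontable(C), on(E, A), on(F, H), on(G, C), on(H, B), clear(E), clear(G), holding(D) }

target: towers=[B/H/F/A/E; C/G] holding=D
     unstack(G, C) → towers=[B/H/F/A/E; C; D] holding=G
     unstack(E, A) → towers=[B/H/F/A; C/G; D] holding=E
         pickup(D) → towers=[B/H/F/A/E; C/G] holding=D  ← match

pickup(D)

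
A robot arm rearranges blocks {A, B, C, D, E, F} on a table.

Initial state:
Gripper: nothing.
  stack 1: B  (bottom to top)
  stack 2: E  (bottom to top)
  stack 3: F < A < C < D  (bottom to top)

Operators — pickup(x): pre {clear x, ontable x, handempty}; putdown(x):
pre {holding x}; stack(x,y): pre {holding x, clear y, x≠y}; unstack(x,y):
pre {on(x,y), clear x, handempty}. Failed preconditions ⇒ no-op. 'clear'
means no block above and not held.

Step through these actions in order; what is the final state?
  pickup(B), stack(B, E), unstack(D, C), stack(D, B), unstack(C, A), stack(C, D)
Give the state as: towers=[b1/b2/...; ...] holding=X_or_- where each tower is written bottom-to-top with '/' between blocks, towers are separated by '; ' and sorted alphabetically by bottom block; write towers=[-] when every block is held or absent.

towers=[E/B/D/C; F/A] holding=-

step 1 (pickup(B)): towers=[E; F/A/C/D] holding=B
step 2 (stack(B, E)): towers=[E/B; F/A/C/D] holding=-
step 3 (unstack(D, C)): towers=[E/B; F/A/C] holding=D
step 4 (stack(D, B)): towers=[E/B/D; F/A/C] holding=-
step 5 (unstack(C, A)): towers=[E/B/D; F/A] holding=C
step 6 (stack(C, D)): towers=[E/B/D/C; F/A] holding=-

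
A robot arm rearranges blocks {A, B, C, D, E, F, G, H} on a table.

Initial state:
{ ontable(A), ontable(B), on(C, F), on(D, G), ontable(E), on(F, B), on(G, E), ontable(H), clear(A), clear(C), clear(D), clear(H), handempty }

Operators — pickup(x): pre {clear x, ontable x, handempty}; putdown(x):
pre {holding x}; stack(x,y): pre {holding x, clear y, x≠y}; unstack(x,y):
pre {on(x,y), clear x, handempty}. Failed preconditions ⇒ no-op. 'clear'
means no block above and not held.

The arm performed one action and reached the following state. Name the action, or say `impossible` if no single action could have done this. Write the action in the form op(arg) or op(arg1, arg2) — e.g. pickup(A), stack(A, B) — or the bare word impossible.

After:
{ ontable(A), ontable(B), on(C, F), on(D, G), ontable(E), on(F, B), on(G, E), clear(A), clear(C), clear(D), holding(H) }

pickup(H)

target: towers=[A; B/F/C; E/G/D] holding=H
         pickup(A) → towers=[B/F/C; E/G/D; H] holding=A
         pickup(H) → towers=[A; B/F/C; E/G/D] holding=H  ← match
     unstack(D, G) → towers=[A; B/F/C; E/G; H] holding=D
     unstack(C, F) → towers=[A; B/F; E/G/D; H] holding=C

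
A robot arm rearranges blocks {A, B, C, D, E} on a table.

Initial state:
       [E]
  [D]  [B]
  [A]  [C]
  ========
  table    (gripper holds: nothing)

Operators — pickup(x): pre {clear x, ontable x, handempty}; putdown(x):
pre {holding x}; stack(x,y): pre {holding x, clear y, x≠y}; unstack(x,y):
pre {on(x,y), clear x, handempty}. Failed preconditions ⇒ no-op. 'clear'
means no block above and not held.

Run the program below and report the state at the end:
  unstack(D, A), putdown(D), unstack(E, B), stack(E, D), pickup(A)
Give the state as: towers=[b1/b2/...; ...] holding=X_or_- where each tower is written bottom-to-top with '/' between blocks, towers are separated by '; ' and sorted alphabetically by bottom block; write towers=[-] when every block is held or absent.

step 1 (unstack(D, A)): towers=[A; C/B/E] holding=D
step 2 (putdown(D)): towers=[A; C/B/E; D] holding=-
step 3 (unstack(E, B)): towers=[A; C/B; D] holding=E
step 4 (stack(E, D)): towers=[A; C/B; D/E] holding=-
step 5 (pickup(A)): towers=[C/B; D/E] holding=A

towers=[C/B; D/E] holding=A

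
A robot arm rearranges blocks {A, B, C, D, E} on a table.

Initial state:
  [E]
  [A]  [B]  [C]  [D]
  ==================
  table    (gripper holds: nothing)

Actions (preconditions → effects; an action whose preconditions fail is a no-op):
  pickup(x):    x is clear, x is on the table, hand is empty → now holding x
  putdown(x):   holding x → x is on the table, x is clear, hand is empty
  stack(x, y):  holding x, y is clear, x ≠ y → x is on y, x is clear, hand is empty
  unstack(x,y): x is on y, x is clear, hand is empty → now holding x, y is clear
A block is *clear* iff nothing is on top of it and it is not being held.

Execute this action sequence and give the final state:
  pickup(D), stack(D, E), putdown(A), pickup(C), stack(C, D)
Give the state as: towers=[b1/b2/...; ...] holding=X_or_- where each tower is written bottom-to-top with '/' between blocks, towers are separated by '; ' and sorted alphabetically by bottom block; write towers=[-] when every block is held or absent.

towers=[A/E/D/C; B] holding=-

step 1 (pickup(D)): towers=[A/E; B; C] holding=D
step 2 (stack(D, E)): towers=[A/E/D; B; C] holding=-
step 3 (putdown(A)) [no-op]: towers=[A/E/D; B; C] holding=-
step 4 (pickup(C)): towers=[A/E/D; B] holding=C
step 5 (stack(C, D)): towers=[A/E/D/C; B] holding=-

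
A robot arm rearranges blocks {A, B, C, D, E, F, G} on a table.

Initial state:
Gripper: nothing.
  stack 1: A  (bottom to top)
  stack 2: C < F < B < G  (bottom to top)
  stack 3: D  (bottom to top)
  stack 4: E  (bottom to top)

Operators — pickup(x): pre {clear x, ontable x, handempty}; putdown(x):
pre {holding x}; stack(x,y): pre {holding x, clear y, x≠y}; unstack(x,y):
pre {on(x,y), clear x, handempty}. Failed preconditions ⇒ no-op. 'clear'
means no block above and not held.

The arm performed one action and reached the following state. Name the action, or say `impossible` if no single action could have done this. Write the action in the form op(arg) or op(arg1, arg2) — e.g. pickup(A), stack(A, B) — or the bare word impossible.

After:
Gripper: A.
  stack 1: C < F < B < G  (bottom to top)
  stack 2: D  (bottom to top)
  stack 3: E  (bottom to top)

target: towers=[C/F/B/G; D; E] holding=A
     unstack(G, B) → towers=[A; C/F/B; D; E] holding=G
         pickup(D) → towers=[A; C/F/B/G; E] holding=D
         pickup(A) → towers=[C/F/B/G; D; E] holding=A  ← match
         pickup(E) → towers=[A; C/F/B/G; D] holding=E

pickup(A)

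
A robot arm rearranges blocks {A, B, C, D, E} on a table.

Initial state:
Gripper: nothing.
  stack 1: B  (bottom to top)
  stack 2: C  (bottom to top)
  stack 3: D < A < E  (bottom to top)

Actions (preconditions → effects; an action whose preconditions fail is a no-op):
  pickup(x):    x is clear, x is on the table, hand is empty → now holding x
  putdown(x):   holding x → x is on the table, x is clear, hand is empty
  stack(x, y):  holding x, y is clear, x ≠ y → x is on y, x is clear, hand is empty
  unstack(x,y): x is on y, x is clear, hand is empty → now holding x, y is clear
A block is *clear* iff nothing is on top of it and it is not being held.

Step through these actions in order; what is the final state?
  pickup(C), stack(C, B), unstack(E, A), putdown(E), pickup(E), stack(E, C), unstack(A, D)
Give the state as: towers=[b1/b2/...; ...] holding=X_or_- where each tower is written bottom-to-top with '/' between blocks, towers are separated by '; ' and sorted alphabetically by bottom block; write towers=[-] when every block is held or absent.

step 1 (pickup(C)): towers=[B; D/A/E] holding=C
step 2 (stack(C, B)): towers=[B/C; D/A/E] holding=-
step 3 (unstack(E, A)): towers=[B/C; D/A] holding=E
step 4 (putdown(E)): towers=[B/C; D/A; E] holding=-
step 5 (pickup(E)): towers=[B/C; D/A] holding=E
step 6 (stack(E, C)): towers=[B/C/E; D/A] holding=-
step 7 (unstack(A, D)): towers=[B/C/E; D] holding=A

towers=[B/C/E; D] holding=A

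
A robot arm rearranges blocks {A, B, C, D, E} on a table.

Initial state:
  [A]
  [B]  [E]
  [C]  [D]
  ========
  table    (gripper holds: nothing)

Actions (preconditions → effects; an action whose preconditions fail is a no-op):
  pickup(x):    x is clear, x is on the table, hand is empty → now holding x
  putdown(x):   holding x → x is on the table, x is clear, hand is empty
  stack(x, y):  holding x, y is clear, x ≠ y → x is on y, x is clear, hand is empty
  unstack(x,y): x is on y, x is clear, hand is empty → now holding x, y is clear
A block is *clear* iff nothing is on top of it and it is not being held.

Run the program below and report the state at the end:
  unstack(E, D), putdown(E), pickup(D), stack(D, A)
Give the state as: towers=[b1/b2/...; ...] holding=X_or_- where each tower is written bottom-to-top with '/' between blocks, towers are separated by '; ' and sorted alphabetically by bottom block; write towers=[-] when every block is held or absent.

towers=[C/B/A/D; E] holding=-

step 1 (unstack(E, D)): towers=[C/B/A; D] holding=E
step 2 (putdown(E)): towers=[C/B/A; D; E] holding=-
step 3 (pickup(D)): towers=[C/B/A; E] holding=D
step 4 (stack(D, A)): towers=[C/B/A/D; E] holding=-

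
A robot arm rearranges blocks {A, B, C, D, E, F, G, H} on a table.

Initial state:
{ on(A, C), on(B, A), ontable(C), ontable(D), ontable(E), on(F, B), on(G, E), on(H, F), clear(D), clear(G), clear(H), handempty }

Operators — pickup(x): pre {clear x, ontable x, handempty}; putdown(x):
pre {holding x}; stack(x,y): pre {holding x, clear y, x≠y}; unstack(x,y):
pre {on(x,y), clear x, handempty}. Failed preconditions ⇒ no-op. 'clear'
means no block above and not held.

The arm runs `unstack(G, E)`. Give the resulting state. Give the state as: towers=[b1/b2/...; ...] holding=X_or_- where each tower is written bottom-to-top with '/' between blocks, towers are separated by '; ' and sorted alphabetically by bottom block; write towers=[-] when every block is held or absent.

towers=[C/A/B/F/H; D; E] holding=G

before: towers=[C/A/B/F/H; D; E/G] holding=-
pre[unstack(G, E)]: on(G,E) ok, clear(G) ok, handempty ok
all met → apply unstack(G, E)
after:  towers=[C/A/B/F/H; D; E] holding=G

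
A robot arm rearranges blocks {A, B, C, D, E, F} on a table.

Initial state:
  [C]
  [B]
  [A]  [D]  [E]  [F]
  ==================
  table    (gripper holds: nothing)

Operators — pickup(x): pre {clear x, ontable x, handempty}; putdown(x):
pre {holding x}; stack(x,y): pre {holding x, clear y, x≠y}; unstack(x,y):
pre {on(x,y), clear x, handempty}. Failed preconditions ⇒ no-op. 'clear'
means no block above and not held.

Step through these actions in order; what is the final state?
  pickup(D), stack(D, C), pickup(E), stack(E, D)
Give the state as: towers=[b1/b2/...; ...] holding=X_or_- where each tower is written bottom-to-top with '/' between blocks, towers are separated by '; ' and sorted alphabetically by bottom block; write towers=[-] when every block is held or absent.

towers=[A/B/C/D/E; F] holding=-

step 1 (pickup(D)): towers=[A/B/C; E; F] holding=D
step 2 (stack(D, C)): towers=[A/B/C/D; E; F] holding=-
step 3 (pickup(E)): towers=[A/B/C/D; F] holding=E
step 4 (stack(E, D)): towers=[A/B/C/D/E; F] holding=-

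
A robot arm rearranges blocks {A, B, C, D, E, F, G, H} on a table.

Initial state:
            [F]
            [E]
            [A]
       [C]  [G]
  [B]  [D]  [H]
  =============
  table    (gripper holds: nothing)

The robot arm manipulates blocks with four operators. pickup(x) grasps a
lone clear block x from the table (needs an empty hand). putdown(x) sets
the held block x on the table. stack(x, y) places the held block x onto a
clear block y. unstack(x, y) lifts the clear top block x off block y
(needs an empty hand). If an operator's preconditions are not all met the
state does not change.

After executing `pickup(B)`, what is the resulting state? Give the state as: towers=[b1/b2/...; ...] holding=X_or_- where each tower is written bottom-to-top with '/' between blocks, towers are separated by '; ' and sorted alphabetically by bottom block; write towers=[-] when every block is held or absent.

before: towers=[B; D/C; H/G/A/E/F] holding=-
pre[pickup(B)]: clear(B) ✓, ontable(B) ✓, handempty ✓
all met → apply pickup(B)
after:  towers=[D/C; H/G/A/E/F] holding=B

towers=[D/C; H/G/A/E/F] holding=B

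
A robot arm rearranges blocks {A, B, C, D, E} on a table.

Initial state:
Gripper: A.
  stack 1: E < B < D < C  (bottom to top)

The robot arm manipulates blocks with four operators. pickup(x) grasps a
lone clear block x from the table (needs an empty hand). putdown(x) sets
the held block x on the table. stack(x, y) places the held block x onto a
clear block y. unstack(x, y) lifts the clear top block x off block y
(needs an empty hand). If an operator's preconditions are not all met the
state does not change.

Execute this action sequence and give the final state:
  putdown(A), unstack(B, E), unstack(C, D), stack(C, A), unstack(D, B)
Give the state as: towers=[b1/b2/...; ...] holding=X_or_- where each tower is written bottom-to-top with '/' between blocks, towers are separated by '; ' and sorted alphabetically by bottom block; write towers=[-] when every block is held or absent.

towers=[A/C; E/B] holding=D

step 1 (putdown(A)): towers=[A; E/B/D/C] holding=-
step 2 (unstack(B, E)) [no-op]: towers=[A; E/B/D/C] holding=-
step 3 (unstack(C, D)): towers=[A; E/B/D] holding=C
step 4 (stack(C, A)): towers=[A/C; E/B/D] holding=-
step 5 (unstack(D, B)): towers=[A/C; E/B] holding=D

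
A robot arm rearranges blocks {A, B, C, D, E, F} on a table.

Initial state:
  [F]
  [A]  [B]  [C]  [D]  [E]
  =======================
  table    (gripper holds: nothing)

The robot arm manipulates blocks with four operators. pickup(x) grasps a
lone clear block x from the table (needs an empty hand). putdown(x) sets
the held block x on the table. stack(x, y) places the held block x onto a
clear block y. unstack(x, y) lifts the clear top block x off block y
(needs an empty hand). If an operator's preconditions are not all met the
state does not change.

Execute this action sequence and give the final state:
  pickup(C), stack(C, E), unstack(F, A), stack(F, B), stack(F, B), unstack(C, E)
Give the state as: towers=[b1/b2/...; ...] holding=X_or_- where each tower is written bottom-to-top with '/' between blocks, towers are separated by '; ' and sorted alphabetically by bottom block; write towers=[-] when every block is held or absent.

step 1 (pickup(C)): towers=[A/F; B; D; E] holding=C
step 2 (stack(C, E)): towers=[A/F; B; D; E/C] holding=-
step 3 (unstack(F, A)): towers=[A; B; D; E/C] holding=F
step 4 (stack(F, B)): towers=[A; B/F; D; E/C] holding=-
step 5 (stack(F, B)) [no-op]: towers=[A; B/F; D; E/C] holding=-
step 6 (unstack(C, E)): towers=[A; B/F; D; E] holding=C

towers=[A; B/F; D; E] holding=C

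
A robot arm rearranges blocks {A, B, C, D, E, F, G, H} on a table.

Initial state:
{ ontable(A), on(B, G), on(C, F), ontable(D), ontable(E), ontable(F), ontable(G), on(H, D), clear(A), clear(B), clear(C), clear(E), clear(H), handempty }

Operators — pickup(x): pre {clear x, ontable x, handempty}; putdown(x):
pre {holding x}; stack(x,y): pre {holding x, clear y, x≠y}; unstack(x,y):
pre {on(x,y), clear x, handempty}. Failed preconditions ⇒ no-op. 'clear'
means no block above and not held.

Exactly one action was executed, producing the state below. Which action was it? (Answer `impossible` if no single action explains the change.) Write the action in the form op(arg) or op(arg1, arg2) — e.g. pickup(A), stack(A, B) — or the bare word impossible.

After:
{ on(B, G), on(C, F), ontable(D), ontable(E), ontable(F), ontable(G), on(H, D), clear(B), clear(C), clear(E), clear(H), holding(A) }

target: towers=[D/H; E; F/C; G/B] holding=A
         pickup(A) → towers=[D/H; E; F/C; G/B] holding=A  ← match
         pickup(E) → towers=[A; D/H; F/C; G/B] holding=E
     unstack(H, D) → towers=[A; D; E; F/C; G/B] holding=H
     unstack(B, G) → towers=[A; D/H; E; F/C; G] holding=B
     unstack(C, F) → towers=[A; D/H; E; F; G/B] holding=C

pickup(A)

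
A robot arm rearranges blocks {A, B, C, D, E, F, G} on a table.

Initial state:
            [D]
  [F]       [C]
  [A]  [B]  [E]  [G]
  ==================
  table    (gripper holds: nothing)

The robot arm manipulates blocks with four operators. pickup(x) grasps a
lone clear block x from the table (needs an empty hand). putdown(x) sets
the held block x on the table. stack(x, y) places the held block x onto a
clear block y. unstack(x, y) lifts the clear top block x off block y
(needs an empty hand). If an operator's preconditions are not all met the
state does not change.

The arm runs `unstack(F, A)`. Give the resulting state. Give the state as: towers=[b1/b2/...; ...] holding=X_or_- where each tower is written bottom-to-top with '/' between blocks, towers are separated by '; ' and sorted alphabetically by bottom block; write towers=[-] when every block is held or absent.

before: towers=[A/F; B; E/C/D; G] holding=-
pre[unstack(F, A)]: on(F,A) ✓, clear(F) ✓, handempty ✓
all met → apply unstack(F, A)
after:  towers=[A; B; E/C/D; G] holding=F

towers=[A; B; E/C/D; G] holding=F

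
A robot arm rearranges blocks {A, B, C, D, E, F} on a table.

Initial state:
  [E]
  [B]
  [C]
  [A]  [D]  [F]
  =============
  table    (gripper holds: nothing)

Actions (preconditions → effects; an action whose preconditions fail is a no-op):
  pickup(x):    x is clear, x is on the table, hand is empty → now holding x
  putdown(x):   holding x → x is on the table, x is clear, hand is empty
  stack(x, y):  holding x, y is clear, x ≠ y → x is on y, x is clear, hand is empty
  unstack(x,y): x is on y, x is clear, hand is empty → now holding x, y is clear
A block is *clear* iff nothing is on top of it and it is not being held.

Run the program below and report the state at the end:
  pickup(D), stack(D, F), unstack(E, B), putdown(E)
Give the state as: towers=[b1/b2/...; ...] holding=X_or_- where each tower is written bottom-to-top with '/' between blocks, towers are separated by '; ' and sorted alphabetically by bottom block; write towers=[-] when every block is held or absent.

towers=[A/C/B; E; F/D] holding=-

step 1 (pickup(D)): towers=[A/C/B/E; F] holding=D
step 2 (stack(D, F)): towers=[A/C/B/E; F/D] holding=-
step 3 (unstack(E, B)): towers=[A/C/B; F/D] holding=E
step 4 (putdown(E)): towers=[A/C/B; E; F/D] holding=-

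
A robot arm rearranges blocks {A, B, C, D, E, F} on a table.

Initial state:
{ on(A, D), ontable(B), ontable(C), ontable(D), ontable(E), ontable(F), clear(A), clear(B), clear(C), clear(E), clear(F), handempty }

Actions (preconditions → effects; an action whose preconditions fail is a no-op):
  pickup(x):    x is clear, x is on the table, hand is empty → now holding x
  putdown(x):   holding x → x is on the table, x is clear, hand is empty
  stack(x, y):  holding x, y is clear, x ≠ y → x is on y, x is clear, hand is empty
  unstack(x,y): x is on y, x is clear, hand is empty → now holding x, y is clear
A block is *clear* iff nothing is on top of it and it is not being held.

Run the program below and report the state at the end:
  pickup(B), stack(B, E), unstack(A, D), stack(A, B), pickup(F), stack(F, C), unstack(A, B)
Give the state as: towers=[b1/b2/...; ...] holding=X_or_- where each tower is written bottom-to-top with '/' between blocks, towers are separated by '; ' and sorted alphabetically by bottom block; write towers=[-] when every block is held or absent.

towers=[C/F; D; E/B] holding=A

step 1 (pickup(B)): towers=[C; D/A; E; F] holding=B
step 2 (stack(B, E)): towers=[C; D/A; E/B; F] holding=-
step 3 (unstack(A, D)): towers=[C; D; E/B; F] holding=A
step 4 (stack(A, B)): towers=[C; D; E/B/A; F] holding=-
step 5 (pickup(F)): towers=[C; D; E/B/A] holding=F
step 6 (stack(F, C)): towers=[C/F; D; E/B/A] holding=-
step 7 (unstack(A, B)): towers=[C/F; D; E/B] holding=A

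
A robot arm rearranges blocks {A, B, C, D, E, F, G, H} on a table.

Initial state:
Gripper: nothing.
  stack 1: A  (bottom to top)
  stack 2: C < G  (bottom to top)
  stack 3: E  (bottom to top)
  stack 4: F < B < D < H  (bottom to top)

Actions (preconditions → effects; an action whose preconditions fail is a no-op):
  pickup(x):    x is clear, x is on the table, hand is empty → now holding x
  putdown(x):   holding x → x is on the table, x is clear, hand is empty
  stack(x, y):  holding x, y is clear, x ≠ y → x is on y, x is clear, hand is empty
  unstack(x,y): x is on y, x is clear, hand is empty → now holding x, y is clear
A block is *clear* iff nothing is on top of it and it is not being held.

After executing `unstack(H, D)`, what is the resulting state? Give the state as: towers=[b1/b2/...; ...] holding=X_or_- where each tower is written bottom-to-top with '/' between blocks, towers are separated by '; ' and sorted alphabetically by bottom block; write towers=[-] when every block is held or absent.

before: towers=[A; C/G; E; F/B/D/H] holding=-
pre[unstack(H, D)]: on(H,D) yes, clear(H) yes, handempty yes
all met → apply unstack(H, D)
after:  towers=[A; C/G; E; F/B/D] holding=H

towers=[A; C/G; E; F/B/D] holding=H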